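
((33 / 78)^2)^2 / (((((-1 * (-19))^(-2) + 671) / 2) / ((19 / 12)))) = 100422619 / 664165262592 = 0.00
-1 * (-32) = 32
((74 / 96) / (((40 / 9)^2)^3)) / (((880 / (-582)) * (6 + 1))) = -0.00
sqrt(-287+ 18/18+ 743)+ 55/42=22.69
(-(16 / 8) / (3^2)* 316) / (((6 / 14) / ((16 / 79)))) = -896 / 27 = -33.19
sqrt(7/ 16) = sqrt(7)/ 4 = 0.66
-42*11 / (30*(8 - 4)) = -77 / 20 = -3.85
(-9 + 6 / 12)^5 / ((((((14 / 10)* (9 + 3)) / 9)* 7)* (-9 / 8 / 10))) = 35496425 / 1176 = 30184.03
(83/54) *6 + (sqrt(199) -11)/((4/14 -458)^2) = 49 *sqrt(199)/10265616 + 94671253/10265616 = 9.22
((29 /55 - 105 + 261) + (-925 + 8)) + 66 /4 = -81837 /110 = -743.97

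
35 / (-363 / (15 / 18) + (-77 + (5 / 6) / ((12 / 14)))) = -6300 / 92093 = -0.07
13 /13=1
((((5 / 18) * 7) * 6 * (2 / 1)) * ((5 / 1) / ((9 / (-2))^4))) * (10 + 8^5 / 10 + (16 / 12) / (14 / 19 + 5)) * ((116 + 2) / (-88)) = -88783402960 / 70799751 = -1254.01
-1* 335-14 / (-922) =-154428 / 461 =-334.98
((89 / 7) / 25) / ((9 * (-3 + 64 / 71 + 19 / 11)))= -69509 / 456750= -0.15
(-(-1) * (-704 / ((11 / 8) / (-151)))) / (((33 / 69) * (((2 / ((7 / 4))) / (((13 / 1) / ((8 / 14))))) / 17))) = 601745872 / 11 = 54704170.18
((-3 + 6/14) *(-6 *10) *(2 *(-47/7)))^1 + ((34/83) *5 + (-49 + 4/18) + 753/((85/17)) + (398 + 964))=-110900926/183015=-605.97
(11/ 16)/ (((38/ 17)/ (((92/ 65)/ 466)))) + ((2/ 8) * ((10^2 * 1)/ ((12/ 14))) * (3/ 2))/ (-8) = -50348523/ 9208160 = -5.47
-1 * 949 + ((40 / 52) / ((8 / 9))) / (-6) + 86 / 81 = -7986647 / 8424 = -948.08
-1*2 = -2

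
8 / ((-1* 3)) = -8 / 3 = -2.67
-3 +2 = -1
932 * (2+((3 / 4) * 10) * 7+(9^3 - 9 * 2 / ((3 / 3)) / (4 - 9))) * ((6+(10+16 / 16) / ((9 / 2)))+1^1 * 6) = 95365036 / 9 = 10596115.11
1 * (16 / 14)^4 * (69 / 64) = 4416 / 2401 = 1.84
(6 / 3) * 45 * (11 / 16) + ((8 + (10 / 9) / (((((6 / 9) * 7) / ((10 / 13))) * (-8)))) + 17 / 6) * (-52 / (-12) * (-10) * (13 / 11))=-908755 / 1848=-491.75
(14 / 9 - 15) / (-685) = 121 / 6165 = 0.02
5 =5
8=8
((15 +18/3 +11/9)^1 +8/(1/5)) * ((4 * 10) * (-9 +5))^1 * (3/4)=-22400/3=-7466.67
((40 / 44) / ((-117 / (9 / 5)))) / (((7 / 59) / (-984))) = 116112 / 1001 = 116.00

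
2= 2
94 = 94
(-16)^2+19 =275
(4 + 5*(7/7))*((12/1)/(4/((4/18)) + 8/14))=378/65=5.82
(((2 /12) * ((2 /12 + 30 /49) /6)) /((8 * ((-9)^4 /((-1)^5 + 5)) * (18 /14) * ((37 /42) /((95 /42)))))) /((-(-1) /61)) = 1327055 /6606874512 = 0.00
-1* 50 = -50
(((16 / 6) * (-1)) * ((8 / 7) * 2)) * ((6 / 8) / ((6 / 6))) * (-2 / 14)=32 / 49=0.65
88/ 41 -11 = -363/ 41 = -8.85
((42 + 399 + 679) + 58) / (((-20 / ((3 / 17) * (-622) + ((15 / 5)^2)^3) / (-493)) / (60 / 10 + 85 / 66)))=2620891559 / 20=131044577.95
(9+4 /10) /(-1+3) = 47 /10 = 4.70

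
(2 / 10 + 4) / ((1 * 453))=7 / 755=0.01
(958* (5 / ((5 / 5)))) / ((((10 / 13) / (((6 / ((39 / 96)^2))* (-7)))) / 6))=-123604992 / 13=-9508076.31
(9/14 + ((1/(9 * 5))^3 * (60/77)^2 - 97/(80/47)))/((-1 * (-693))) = -432951283/5325000912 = -0.08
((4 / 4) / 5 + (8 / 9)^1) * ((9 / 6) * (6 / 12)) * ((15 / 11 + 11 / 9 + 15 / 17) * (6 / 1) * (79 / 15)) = 22595027 / 252450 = 89.50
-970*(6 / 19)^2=-96.73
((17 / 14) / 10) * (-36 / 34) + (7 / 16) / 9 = -403 / 5040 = -0.08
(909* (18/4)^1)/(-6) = -2727/4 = -681.75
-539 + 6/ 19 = -10235/ 19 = -538.68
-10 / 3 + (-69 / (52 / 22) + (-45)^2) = 155413 / 78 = 1992.47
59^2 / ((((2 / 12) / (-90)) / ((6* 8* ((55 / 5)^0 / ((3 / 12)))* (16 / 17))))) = -5774561280 / 17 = -339680075.29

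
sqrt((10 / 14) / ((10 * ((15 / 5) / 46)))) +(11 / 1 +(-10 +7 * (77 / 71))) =sqrt(483) / 21 +610 / 71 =9.64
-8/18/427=-0.00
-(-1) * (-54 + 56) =2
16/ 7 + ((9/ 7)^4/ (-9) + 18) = 19.98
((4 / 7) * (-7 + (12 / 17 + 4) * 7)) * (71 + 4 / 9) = 18004 / 17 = 1059.06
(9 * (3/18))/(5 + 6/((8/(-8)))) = -3/2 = -1.50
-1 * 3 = -3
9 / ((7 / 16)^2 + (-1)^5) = -256 / 23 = -11.13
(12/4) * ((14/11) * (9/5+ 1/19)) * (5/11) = 672/209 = 3.22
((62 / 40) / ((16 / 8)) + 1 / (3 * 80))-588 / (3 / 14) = -658373 / 240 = -2743.22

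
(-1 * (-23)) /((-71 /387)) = -8901 /71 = -125.37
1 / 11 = 0.09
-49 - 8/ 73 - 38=-6359/ 73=-87.11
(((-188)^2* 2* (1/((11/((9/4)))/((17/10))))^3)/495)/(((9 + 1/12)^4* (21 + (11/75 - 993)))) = -3417855952176/3765986276079142225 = -0.00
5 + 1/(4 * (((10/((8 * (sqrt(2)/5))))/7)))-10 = -5 + 7 * sqrt(2)/25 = -4.60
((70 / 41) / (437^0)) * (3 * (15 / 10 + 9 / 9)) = 525 / 41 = 12.80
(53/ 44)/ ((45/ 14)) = 371/ 990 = 0.37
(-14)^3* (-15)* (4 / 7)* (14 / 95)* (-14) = -921984 / 19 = -48525.47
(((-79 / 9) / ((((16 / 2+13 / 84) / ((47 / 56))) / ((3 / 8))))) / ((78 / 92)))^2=7292989201 / 45676238400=0.16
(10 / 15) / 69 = 0.01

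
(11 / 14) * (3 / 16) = 0.15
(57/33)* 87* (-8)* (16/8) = -26448/11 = -2404.36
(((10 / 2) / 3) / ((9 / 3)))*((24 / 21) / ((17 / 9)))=40 / 119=0.34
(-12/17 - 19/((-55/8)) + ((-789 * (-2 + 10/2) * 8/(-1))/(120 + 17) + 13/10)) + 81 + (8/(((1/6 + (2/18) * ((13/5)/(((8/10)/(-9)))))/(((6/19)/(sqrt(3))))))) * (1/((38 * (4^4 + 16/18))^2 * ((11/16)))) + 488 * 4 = 557104813/256190 - 972 * sqrt(3)/233158309373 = 2174.58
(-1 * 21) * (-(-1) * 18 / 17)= -378 / 17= -22.24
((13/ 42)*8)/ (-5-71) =-13/ 399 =-0.03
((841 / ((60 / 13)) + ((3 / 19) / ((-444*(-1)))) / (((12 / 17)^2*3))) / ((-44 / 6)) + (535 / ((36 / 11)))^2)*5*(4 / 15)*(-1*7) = -74919517532237 / 300659040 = -249184.32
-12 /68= -3 /17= -0.18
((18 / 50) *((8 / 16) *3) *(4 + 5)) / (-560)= -243 / 28000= -0.01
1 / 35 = 0.03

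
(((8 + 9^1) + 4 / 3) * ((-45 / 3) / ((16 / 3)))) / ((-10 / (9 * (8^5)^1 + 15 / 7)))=340625835 / 224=1520651.05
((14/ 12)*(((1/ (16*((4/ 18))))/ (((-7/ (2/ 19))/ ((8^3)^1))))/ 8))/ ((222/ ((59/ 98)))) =-59/ 68894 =-0.00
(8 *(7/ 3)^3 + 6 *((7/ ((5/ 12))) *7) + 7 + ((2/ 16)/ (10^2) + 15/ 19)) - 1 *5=332432353/ 410400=810.02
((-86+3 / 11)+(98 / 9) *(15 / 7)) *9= -6177 / 11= -561.55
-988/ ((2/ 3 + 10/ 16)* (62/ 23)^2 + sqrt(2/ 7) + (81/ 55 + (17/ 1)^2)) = -63199090287813480/ 19180906169063887 + 30108988681200* sqrt(14)/ 19180906169063887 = -3.29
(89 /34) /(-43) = -89 /1462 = -0.06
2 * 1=2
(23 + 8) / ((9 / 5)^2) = 775 / 81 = 9.57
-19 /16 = -1.19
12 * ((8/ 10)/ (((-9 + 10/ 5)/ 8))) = -384/ 35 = -10.97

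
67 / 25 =2.68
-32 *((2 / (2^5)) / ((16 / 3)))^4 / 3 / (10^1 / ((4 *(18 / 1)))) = -243 / 167772160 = -0.00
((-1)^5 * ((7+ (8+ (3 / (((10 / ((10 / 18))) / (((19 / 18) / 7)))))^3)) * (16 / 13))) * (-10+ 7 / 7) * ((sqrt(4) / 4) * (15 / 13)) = 32406125495 / 338063544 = 95.86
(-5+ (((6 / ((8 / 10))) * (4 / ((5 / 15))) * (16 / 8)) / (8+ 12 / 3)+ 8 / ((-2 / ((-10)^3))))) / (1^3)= 4010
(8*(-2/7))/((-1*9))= 16/63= 0.25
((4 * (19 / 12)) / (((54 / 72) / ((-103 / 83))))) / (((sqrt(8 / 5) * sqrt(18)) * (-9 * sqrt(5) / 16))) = 31312 / 20169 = 1.55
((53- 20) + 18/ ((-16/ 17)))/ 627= 37/ 1672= 0.02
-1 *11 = -11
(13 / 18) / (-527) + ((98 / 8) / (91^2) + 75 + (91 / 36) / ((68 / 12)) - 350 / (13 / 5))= -47428076 / 801567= -59.17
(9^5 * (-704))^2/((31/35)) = 60483714819010560/31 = 1951087574806792.26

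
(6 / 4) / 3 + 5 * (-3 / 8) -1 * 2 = -27 / 8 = -3.38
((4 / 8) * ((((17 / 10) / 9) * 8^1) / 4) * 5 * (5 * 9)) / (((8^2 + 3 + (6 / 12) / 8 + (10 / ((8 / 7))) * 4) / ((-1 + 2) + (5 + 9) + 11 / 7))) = 78880 / 11431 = 6.90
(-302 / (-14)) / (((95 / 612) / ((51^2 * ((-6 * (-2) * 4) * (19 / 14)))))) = 5768726688 / 245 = 23545823.22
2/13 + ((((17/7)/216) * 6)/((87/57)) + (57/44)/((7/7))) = 1.49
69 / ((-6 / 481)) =-11063 / 2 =-5531.50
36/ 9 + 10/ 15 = 14/ 3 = 4.67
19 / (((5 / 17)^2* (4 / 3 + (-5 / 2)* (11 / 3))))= -32946 / 1175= -28.04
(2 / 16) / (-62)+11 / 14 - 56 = -191711 / 3472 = -55.22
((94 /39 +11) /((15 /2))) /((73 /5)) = 1046 /8541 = 0.12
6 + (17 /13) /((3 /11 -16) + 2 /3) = 38205 /6461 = 5.91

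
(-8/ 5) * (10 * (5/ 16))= -5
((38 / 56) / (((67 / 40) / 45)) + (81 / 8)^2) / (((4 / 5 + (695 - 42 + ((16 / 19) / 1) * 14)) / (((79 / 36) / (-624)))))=-232482385 / 364404805632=-0.00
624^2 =389376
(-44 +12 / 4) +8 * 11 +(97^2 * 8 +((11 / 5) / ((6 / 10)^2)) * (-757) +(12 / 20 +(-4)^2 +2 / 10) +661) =3211681 / 45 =71370.69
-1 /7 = -0.14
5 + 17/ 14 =87/ 14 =6.21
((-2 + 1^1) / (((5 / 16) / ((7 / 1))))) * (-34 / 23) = 3808 / 115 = 33.11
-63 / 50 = -1.26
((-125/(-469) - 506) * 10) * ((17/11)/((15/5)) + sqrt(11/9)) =-790630 * sqrt(11)/469 - 13440710/5159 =-8196.39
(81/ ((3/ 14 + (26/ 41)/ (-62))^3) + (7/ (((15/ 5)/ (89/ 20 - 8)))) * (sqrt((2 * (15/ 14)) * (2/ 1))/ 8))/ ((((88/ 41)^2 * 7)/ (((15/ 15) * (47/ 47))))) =13698892701360279/ 46339794556088 - 119351 * sqrt(210)/ 26019840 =295.55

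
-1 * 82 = -82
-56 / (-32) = 7 / 4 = 1.75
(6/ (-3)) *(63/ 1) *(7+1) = -1008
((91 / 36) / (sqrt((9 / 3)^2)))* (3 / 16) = 91 / 576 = 0.16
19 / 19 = 1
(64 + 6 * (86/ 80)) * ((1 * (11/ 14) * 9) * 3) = 418473/ 280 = 1494.55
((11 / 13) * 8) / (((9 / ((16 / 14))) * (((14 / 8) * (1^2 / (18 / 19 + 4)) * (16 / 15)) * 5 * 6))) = 8272 / 108927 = 0.08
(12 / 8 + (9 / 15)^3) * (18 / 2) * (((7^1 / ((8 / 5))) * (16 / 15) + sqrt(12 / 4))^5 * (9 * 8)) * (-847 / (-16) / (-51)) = -80529355907 / 12750-29762942209 * sqrt(3) / 8500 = -12380842.98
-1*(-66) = 66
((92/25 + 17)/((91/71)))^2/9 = 1347403849/46580625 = 28.93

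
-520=-520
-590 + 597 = 7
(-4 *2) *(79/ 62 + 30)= -7756/ 31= -250.19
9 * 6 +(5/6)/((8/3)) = 869/16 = 54.31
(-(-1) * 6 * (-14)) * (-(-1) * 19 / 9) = -532 / 3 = -177.33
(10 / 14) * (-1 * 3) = -15 / 7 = -2.14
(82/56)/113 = 41/3164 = 0.01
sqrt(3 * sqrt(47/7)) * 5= 5 * sqrt(3) * 47^(1/4) * 7^(3/4)/7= 13.94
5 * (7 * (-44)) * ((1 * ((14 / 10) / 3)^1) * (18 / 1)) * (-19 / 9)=81928 / 3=27309.33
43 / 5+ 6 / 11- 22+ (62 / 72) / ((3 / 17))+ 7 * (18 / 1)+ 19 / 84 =1229222 / 10395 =118.25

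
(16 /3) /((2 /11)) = 88 /3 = 29.33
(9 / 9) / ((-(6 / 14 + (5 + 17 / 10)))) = -70 / 499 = -0.14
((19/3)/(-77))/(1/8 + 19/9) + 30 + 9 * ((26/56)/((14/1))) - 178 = -14652095/99176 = -147.74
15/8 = 1.88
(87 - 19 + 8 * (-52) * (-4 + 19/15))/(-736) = -4519/2760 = -1.64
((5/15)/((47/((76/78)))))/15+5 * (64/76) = 6599522/1567215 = 4.21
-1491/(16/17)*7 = -177429/16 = -11089.31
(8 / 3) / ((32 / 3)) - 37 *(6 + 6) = -1775 / 4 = -443.75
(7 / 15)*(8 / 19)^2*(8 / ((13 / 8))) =28672 / 70395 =0.41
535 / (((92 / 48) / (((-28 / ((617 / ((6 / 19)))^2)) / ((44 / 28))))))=-45299520 / 34769468437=-0.00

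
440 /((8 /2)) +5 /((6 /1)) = 665 /6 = 110.83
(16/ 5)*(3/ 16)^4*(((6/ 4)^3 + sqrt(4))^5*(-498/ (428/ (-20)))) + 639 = 7553447645139/ 7180648448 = 1051.92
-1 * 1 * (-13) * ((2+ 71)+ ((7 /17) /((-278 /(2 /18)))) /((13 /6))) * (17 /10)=3363727 /2085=1613.30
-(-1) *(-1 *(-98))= 98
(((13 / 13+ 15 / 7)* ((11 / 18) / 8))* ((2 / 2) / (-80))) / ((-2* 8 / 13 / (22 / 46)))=17303 / 14837760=0.00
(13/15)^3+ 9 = 32572/3375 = 9.65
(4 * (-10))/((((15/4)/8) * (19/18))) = -1536/19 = -80.84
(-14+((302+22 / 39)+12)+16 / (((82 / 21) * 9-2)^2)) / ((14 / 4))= 39434719 / 459186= 85.88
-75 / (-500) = 3 / 20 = 0.15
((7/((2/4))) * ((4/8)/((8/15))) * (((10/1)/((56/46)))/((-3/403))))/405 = -46345/1296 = -35.76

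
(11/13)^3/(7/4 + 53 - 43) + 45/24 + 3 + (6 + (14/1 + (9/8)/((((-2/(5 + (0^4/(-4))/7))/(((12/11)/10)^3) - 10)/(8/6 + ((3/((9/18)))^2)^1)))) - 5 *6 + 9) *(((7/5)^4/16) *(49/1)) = -8.39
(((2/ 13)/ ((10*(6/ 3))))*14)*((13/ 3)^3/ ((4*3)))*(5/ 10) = 1183/ 3240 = 0.37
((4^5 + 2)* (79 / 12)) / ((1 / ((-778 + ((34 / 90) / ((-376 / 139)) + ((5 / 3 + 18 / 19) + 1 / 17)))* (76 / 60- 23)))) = 54573371511133 / 479400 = 113836820.01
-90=-90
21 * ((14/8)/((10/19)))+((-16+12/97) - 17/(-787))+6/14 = 1162771789/21374920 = 54.40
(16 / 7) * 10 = 160 / 7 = 22.86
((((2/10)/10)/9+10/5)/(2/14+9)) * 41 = 258587/28800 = 8.98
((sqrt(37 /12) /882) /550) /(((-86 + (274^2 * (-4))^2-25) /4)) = sqrt(111) /65621290525733250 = 0.00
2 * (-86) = -172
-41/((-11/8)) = 328/11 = 29.82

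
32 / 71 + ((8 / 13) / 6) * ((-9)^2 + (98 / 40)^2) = 9.37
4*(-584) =-2336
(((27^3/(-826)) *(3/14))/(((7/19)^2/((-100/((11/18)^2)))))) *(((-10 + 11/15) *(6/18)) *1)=-533343558780/17140739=-31115.55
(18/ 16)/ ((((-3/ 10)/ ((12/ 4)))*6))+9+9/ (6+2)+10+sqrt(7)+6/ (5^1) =22.10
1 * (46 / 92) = 1 / 2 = 0.50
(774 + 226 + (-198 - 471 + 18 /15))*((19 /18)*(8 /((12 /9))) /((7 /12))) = 126236 /35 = 3606.74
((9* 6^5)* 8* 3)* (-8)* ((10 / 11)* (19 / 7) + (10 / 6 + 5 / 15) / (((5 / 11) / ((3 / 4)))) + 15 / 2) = -68635828224 / 385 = -178274878.50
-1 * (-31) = 31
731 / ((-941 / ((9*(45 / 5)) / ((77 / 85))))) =-5032935 / 72457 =-69.46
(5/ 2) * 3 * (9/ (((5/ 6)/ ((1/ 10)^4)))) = 81/ 10000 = 0.01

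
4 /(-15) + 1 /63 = -79 /315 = -0.25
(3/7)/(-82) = -3/574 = -0.01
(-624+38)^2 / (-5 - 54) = -343396 / 59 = -5820.27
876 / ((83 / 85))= 74460 / 83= 897.11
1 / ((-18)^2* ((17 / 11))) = 11 / 5508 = 0.00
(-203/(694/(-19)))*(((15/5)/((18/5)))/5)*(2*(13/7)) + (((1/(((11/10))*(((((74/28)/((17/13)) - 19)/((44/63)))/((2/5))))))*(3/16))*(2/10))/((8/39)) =3.44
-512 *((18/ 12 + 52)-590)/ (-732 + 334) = -137344/ 199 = -690.17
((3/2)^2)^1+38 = 161/4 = 40.25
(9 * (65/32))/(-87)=-195/928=-0.21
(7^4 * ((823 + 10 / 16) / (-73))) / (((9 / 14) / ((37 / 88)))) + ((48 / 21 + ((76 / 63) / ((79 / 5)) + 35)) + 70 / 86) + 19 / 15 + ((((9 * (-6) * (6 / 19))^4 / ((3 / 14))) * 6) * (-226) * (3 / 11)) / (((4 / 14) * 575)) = -373338482004969028998379 / 412082212296031200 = -905980.58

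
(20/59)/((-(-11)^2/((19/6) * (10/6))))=-950/64251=-0.01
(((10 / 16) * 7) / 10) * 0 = 0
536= 536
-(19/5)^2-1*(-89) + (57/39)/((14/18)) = 173899/2275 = 76.44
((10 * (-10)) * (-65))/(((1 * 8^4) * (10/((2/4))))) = 325/4096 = 0.08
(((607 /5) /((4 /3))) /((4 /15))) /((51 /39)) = 71019 /272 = 261.10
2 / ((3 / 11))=22 / 3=7.33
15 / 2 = 7.50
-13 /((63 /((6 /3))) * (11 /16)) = -416 /693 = -0.60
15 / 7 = 2.14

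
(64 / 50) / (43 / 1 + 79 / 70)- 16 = -246672 / 15445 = -15.97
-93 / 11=-8.45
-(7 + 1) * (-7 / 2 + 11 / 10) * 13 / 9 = 416 / 15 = 27.73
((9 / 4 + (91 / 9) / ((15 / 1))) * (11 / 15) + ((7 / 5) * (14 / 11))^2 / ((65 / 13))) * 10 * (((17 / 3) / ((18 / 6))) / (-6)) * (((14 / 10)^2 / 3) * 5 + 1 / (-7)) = -18986197754 / 694645875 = -27.33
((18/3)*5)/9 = 10/3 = 3.33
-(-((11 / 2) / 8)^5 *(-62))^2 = -24925865041561 / 274877906944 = -90.68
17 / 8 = 2.12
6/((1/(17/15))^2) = 578/75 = 7.71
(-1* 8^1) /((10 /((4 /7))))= -16 /35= -0.46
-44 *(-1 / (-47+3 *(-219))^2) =1 / 11264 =0.00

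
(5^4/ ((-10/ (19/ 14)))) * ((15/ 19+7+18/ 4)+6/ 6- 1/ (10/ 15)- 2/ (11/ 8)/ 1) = -67500/ 77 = -876.62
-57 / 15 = -3.80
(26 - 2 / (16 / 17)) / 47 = 0.51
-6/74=-3/37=-0.08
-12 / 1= -12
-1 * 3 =-3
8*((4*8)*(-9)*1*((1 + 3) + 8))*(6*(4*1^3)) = -663552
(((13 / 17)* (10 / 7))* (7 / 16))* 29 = 1885 / 136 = 13.86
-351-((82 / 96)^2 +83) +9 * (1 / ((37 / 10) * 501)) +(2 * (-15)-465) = -13235948243 / 14236416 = -929.72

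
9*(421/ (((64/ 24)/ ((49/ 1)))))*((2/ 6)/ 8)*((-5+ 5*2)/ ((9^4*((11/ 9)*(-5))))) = -20629/ 57024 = -0.36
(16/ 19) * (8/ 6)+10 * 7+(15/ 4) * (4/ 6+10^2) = 51143/ 114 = 448.62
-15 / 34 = -0.44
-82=-82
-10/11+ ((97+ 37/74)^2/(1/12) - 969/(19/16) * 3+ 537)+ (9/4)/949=4683482123/41756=112163.09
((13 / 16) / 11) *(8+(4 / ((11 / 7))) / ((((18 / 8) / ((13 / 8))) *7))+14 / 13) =3005 / 4356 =0.69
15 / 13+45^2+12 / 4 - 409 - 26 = 1594.15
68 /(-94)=-34 /47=-0.72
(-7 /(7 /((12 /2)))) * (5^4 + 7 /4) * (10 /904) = -37605 /904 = -41.60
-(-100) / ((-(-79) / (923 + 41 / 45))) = 831520 / 711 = 1169.51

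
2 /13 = 0.15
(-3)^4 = 81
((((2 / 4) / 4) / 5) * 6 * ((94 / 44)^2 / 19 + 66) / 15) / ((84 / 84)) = 121829 / 183920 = 0.66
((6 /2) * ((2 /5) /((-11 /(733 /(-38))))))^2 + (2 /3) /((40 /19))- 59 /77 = 364951649 /91730100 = 3.98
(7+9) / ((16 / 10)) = 10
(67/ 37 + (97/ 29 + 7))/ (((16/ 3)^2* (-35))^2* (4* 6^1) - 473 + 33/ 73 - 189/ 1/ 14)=0.00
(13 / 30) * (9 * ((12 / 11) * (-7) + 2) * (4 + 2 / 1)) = -7254 / 55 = -131.89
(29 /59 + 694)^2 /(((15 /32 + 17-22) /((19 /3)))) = -204160396000 /302847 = -674137.09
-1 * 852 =-852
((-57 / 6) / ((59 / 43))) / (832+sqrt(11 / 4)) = -1359488 / 163364215+817*sqrt(11) / 163364215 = -0.01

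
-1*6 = -6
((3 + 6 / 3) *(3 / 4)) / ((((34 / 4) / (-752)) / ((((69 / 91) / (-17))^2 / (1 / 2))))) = -53704080 / 40684553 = -1.32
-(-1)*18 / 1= 18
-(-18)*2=36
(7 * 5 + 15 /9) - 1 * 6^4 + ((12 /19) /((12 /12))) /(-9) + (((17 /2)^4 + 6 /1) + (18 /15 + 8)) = 18129917 /4560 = 3975.86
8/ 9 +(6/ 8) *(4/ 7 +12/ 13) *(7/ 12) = 361/ 234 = 1.54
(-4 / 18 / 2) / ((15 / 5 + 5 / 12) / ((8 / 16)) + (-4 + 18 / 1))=-2 / 375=-0.01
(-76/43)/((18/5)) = -190/387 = -0.49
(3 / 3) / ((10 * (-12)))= -1 / 120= -0.01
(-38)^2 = 1444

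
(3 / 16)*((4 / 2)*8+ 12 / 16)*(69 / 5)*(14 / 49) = 13869 / 1120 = 12.38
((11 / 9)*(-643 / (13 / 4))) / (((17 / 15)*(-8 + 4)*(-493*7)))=-35365 / 2288013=-0.02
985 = 985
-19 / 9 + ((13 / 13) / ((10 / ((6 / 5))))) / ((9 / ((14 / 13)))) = -6133 / 2925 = -2.10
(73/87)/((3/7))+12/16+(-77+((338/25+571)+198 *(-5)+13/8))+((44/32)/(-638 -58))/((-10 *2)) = -478.15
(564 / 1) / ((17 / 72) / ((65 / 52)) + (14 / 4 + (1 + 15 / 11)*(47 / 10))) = 55836 / 1465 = 38.11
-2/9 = -0.22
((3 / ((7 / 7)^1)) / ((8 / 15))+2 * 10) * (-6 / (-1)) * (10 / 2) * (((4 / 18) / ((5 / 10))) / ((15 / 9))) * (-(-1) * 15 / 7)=3075 / 7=439.29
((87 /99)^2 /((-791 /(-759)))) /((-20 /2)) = -19343 /261030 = -0.07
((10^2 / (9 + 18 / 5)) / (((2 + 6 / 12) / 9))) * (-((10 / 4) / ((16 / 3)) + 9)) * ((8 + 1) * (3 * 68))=-3476925 / 7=-496703.57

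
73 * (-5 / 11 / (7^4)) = -365 / 26411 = -0.01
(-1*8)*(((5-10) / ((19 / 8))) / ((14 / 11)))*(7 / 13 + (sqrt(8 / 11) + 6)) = 320*sqrt(22) / 133 + 149600 / 1729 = 97.81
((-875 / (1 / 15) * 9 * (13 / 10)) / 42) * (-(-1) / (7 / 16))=-58500 / 7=-8357.14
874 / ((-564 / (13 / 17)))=-1.19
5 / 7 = 0.71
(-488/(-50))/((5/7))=1708/125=13.66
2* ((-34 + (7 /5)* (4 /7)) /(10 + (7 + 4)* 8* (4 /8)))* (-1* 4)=664 /135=4.92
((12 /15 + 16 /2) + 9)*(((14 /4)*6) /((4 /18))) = 1682.10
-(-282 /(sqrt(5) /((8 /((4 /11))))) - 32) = 32 + 6204* sqrt(5) /5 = 2806.51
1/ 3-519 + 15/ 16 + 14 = -24179/ 48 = -503.73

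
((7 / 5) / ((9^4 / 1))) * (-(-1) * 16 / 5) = 112 / 164025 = 0.00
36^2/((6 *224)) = 27/28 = 0.96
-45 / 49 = -0.92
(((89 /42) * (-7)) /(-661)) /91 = 89 /360906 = 0.00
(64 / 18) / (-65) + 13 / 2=7541 / 1170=6.45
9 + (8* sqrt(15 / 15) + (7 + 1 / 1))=25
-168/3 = -56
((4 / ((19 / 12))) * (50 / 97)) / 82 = 1200 / 75563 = 0.02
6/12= 1/2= 0.50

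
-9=-9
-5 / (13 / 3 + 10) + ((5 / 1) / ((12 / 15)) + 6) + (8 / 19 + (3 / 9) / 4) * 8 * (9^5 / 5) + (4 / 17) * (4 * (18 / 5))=13241458249 / 277780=47668.87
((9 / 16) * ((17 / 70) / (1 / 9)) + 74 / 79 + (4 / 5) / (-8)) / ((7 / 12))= 109689 / 30968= 3.54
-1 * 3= -3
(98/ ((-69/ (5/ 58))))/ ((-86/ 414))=735/ 1247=0.59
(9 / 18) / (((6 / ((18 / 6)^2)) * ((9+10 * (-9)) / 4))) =-1 / 27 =-0.04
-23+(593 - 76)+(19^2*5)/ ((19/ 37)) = 4009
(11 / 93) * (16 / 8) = 22 / 93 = 0.24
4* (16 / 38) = 32 / 19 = 1.68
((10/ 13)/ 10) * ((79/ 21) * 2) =158/ 273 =0.58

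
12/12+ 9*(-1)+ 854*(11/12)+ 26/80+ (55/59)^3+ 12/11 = 210661001971/271100280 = 777.06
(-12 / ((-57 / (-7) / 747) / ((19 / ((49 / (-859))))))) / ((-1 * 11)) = -2566692 / 77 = -33333.66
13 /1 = 13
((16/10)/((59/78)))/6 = 104/295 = 0.35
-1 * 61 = -61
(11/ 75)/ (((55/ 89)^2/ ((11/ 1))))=7921/ 1875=4.22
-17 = -17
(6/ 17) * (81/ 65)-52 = -56974/ 1105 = -51.56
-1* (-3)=3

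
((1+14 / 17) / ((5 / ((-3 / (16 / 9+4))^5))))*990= -44036795583 / 3231734272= -13.63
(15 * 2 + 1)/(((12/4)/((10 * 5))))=1550/3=516.67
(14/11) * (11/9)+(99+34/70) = 31828/315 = 101.04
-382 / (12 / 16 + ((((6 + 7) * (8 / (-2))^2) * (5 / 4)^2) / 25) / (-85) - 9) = 129880 / 2857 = 45.46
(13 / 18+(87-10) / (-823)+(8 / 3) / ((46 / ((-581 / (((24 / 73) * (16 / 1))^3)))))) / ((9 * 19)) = 319345308133 / 137460752842752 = 0.00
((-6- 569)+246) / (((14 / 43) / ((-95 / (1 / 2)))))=191995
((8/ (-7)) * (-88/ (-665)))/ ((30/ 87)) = -10208/ 23275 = -0.44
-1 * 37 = -37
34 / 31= 1.10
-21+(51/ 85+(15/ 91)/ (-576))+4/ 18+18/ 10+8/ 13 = -4655243/ 262080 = -17.76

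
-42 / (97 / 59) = -2478 / 97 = -25.55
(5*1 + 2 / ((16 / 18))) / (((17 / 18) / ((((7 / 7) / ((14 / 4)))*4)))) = 1044 / 119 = 8.77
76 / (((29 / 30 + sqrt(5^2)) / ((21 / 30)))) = 1596 / 179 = 8.92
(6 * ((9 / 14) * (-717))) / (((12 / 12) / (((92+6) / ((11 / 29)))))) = -7859754 / 11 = -714523.09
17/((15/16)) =272/15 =18.13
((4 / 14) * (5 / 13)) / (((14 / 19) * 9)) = 95 / 5733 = 0.02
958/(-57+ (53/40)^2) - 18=-3123838/88391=-35.34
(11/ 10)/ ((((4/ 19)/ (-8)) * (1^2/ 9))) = -1881/ 5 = -376.20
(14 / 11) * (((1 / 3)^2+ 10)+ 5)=1904 / 99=19.23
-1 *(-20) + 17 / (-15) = 283 / 15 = 18.87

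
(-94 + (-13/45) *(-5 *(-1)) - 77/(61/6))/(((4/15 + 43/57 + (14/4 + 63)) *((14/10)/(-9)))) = 53729150/5477983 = 9.81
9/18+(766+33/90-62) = 10573/15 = 704.87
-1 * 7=-7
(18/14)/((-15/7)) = -3/5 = -0.60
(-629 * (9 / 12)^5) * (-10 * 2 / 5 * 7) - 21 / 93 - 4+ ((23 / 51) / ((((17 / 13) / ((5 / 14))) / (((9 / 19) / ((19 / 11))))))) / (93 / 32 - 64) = 411366823946009 / 98526638336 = 4175.18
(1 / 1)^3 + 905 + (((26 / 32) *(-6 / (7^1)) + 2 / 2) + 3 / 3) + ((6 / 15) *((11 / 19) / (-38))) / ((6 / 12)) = 91709013 / 101080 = 907.29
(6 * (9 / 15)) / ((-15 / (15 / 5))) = -18 / 25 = -0.72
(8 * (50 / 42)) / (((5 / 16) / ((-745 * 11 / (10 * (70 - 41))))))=-524480 / 609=-861.22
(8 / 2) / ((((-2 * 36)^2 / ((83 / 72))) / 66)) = 913 / 15552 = 0.06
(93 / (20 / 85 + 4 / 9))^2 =202464441 / 10816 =18718.98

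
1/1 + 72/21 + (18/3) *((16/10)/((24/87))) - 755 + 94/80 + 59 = -183567/280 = -655.60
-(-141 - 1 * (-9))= 132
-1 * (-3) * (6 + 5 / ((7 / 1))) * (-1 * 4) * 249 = -140436 / 7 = -20062.29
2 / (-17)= -2 / 17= -0.12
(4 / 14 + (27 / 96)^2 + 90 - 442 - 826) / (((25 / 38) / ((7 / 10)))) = -160384491 / 128000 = -1253.00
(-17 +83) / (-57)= -22 / 19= -1.16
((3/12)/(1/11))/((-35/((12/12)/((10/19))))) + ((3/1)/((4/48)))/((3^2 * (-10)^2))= -153/1400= -0.11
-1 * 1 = -1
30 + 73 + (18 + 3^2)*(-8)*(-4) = 967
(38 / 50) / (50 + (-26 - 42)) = -19 / 450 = -0.04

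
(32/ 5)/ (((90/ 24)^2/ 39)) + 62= 29906/ 375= 79.75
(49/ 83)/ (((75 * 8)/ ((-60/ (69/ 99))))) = -1617/ 19090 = -0.08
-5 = -5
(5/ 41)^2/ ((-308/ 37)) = -925/ 517748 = -0.00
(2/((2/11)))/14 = 11/14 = 0.79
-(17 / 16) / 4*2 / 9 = -17 / 288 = -0.06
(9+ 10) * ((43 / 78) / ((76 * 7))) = 43 / 2184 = 0.02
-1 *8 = -8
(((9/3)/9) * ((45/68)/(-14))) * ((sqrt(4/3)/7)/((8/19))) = -95 * sqrt(3)/26656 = -0.01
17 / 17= 1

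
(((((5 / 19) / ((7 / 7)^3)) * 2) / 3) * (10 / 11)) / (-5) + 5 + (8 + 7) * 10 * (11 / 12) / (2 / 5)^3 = 21602965 / 10032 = 2153.41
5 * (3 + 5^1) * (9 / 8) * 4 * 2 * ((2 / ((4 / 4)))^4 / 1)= 5760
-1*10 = -10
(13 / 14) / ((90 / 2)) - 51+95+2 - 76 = -18887 / 630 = -29.98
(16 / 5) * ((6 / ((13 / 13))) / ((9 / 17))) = 544 / 15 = 36.27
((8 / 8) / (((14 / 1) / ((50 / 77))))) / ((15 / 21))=5 / 77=0.06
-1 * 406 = -406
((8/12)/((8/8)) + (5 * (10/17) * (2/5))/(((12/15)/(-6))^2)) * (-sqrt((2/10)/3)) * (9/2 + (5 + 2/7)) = -66719 * sqrt(15)/1530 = -168.89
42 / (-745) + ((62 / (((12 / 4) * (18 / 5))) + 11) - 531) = -10345459 / 20115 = -514.32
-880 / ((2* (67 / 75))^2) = -275.67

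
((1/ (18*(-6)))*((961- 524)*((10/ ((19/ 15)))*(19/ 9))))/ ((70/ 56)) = -4370/ 81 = -53.95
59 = 59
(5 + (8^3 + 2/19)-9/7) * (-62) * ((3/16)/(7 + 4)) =-1595043/2926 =-545.13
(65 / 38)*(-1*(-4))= 6.84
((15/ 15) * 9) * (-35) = -315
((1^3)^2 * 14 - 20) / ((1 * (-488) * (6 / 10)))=0.02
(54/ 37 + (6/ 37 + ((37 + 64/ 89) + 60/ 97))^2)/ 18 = 16820125382047/ 204059550482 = 82.43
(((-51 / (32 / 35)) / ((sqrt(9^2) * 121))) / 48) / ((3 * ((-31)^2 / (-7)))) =4165 / 1607468544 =0.00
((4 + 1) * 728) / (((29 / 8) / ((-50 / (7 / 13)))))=-2704000 / 29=-93241.38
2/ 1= 2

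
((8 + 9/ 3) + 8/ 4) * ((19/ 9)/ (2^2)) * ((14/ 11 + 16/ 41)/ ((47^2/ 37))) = 1142375/ 5977554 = 0.19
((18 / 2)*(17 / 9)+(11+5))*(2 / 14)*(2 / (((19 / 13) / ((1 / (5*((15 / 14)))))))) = 1.20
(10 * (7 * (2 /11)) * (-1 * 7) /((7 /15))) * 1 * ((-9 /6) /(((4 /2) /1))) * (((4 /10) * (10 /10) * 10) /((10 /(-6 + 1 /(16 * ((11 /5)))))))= -331065 /968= -342.01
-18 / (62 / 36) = -324 / 31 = -10.45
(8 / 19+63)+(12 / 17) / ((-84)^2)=12045199 / 189924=63.42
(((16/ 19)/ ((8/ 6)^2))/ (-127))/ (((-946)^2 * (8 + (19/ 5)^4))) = -1875/ 97405513116956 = -0.00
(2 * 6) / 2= 6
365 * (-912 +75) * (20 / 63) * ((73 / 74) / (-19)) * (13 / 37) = 1769.24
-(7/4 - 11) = 37/4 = 9.25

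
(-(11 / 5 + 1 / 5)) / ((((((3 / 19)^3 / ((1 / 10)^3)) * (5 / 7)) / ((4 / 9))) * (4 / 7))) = -336091 / 506250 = -0.66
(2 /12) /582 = 1 /3492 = 0.00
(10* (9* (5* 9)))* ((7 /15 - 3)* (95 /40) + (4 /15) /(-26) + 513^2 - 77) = 1065498190.96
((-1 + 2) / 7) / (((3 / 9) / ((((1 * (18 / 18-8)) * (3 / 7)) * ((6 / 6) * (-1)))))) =9 / 7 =1.29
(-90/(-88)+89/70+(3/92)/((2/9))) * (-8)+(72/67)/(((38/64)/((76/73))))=-764109803/43309805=-17.64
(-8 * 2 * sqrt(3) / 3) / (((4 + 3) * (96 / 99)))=-11 * sqrt(3) / 14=-1.36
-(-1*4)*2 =8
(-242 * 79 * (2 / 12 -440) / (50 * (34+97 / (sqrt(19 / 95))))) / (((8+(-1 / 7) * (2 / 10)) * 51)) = 1.65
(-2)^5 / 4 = -8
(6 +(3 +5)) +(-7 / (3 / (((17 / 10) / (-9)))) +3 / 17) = 67093 / 4590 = 14.62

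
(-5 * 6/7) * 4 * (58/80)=-87/7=-12.43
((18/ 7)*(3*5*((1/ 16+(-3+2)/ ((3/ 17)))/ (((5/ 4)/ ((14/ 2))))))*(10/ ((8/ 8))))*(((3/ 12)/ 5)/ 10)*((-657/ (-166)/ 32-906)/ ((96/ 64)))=776659221/ 21248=36552.11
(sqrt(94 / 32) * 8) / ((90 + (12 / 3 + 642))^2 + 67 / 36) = 72 * sqrt(47) / 19501123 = 0.00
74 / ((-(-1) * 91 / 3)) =222 / 91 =2.44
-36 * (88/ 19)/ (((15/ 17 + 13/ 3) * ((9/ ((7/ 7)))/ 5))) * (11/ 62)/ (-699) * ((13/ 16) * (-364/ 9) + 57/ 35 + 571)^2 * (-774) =-40912614802195499/ 40246808805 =-1016543.08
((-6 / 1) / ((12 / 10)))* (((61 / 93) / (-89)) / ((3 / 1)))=305 / 24831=0.01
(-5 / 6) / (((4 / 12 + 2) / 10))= -25 / 7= -3.57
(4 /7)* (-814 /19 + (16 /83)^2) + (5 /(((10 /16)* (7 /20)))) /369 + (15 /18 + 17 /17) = -15257858683 /676182906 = -22.56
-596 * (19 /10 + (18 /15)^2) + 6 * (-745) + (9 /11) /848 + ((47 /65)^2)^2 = -1075719558283207 /166510630000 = -6460.37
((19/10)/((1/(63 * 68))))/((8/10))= 20349/2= 10174.50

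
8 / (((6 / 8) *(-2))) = -16 / 3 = -5.33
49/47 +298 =14055/47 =299.04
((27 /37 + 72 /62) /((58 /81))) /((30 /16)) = 234252 /166315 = 1.41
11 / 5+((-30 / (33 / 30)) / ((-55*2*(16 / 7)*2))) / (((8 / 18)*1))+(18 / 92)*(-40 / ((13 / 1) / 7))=-21904409 / 11577280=-1.89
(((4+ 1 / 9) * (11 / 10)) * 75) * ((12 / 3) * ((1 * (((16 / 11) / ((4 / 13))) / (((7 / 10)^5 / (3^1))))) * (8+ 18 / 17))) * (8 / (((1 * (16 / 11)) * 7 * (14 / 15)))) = 1746030000000 / 2000033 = 873000.60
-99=-99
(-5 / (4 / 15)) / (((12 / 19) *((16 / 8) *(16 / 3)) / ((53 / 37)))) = -75525 / 18944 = -3.99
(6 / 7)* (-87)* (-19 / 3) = 3306 / 7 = 472.29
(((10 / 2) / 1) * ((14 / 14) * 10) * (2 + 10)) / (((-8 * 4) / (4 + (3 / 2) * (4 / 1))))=-375 / 2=-187.50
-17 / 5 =-3.40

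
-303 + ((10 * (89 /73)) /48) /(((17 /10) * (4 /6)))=-3005959 /9928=-302.78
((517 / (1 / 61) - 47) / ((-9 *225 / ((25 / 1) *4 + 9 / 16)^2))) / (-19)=8152386269 / 984960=8276.87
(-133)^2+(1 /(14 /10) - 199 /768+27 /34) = 1616747263 /91392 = 17690.25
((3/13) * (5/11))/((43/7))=105/6149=0.02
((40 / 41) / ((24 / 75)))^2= 15625 / 1681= 9.30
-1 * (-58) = 58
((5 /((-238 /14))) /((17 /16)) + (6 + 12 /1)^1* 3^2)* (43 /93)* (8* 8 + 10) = 148720316 /26877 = 5533.37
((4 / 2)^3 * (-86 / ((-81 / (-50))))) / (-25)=1376 / 81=16.99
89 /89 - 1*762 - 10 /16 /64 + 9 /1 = -385029 /512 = -752.01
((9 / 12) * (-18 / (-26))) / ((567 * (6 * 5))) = 1 / 32760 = 0.00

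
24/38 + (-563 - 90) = -12395/19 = -652.37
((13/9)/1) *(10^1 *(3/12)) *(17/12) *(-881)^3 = -755596614305/216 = -3498132473.63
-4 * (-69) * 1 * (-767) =-211692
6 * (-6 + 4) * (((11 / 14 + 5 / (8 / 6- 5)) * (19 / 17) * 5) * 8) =310.04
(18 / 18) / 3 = 1 / 3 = 0.33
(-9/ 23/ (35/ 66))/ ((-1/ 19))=11286/ 805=14.02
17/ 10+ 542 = 5437/ 10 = 543.70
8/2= 4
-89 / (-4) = 89 / 4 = 22.25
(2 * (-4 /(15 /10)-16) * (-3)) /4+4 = 32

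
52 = 52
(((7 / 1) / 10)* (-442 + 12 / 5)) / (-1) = 307.72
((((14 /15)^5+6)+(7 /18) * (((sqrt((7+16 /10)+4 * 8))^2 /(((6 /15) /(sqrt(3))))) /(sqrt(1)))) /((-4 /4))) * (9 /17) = -1421 * sqrt(3) /68 - 5094074 /1434375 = -39.75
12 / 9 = 4 / 3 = 1.33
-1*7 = -7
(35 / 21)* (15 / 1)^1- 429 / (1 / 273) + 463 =-116629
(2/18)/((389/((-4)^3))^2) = 0.00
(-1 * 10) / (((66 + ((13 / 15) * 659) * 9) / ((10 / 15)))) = -0.00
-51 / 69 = -17 / 23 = -0.74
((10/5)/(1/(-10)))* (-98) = 1960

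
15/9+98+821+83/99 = 91229/99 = 921.51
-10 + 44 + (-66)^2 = 4390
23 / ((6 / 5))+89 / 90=907 / 45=20.16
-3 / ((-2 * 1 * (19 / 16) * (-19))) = -24 / 361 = -0.07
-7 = -7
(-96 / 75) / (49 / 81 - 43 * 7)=648 / 152075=0.00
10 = 10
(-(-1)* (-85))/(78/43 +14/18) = -1935/59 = -32.80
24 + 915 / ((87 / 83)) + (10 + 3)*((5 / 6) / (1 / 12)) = 29781 / 29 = 1026.93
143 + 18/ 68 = 4871/ 34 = 143.26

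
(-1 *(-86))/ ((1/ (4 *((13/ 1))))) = 4472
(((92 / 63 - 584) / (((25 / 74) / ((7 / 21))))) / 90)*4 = -217264 / 8505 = -25.55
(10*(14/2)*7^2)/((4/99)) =169785/2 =84892.50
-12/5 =-2.40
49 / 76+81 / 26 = 3715 / 988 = 3.76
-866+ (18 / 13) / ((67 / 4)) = -754214 / 871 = -865.92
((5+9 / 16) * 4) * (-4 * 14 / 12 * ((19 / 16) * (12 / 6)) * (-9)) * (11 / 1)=390621 / 16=24413.81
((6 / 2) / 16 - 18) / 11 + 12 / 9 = -151 / 528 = -0.29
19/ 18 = 1.06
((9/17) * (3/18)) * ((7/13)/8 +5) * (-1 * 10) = -465/104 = -4.47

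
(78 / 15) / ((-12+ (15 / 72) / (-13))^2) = 2530944 / 70275005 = 0.04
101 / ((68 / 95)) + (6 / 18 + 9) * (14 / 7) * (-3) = 85.10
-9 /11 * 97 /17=-873 /187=-4.67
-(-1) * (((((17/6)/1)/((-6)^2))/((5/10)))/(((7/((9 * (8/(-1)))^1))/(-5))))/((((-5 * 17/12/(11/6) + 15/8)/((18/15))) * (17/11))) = -3872/1225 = -3.16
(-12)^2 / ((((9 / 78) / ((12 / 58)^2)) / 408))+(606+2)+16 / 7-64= 131530352 / 5887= 22342.51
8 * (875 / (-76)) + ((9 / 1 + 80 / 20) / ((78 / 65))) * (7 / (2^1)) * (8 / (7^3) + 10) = 536155 / 1862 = 287.95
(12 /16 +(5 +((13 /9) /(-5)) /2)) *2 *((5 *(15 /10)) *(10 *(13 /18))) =65585 /108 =607.27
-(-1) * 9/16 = 0.56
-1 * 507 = -507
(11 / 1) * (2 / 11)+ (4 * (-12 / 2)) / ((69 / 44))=-306 / 23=-13.30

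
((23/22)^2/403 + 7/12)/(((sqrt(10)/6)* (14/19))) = 814454* sqrt(10)/1706705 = 1.51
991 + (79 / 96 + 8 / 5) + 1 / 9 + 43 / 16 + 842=2647039 / 1440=1838.22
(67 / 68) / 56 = 67 / 3808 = 0.02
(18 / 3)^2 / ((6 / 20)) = 120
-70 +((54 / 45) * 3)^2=-1426 / 25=-57.04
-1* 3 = -3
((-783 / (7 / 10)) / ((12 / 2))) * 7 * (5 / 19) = -6525 / 19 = -343.42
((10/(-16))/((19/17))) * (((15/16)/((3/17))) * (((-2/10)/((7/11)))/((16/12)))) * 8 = 47685/8512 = 5.60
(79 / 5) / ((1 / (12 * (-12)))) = -11376 / 5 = -2275.20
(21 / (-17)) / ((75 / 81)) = -567 / 425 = -1.33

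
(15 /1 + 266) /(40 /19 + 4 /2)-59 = 9.45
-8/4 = -2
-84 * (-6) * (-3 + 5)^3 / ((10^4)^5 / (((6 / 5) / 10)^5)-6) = 0.00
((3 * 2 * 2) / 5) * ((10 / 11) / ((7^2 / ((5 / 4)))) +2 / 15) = 5062 / 13475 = 0.38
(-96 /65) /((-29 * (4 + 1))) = 96 /9425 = 0.01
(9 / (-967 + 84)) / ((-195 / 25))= 15 / 11479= 0.00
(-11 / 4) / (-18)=11 / 72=0.15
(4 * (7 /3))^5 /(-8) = -2151296 /243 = -8853.07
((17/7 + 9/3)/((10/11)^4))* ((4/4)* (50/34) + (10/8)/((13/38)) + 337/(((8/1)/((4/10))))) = 27018691733/154700000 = 174.65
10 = 10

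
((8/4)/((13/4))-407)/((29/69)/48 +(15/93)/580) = -15730069104/349687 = -44983.28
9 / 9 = 1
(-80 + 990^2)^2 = 960439200400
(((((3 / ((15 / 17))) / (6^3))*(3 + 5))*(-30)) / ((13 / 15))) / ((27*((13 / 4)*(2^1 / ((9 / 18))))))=-170 / 13689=-0.01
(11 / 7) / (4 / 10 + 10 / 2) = 55 / 189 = 0.29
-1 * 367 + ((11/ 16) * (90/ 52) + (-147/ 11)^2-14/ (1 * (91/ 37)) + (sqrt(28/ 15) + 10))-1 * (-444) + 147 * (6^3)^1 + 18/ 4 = 2 * sqrt(105)/ 15 + 1611637127/ 50336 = 32018.95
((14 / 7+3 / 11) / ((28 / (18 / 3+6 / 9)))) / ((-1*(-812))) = 125 / 187572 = 0.00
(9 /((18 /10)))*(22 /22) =5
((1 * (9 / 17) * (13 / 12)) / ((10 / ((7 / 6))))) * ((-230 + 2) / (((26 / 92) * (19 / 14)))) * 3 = -10143 / 85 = -119.33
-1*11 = -11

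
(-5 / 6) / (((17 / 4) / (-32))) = 320 / 51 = 6.27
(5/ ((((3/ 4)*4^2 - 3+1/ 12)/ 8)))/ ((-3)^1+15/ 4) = 640/ 109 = 5.87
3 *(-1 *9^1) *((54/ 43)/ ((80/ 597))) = -435213/ 1720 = -253.03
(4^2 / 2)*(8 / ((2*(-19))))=-32 / 19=-1.68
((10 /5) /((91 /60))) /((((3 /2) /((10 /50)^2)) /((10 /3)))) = 32 /273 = 0.12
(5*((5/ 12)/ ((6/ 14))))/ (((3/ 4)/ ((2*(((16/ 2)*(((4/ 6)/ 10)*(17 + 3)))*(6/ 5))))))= 4480/ 27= 165.93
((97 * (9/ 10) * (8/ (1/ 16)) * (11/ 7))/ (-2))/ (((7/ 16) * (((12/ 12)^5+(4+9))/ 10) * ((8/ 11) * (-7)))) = 6760512/ 2401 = 2815.71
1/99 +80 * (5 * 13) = 514801/99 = 5200.01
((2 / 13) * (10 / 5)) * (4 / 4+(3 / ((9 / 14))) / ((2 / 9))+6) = 112 / 13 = 8.62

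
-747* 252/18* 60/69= -9093.91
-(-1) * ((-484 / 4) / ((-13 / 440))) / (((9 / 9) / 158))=8411920 / 13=647070.77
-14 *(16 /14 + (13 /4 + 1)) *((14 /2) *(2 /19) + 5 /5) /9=-1661 /114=-14.57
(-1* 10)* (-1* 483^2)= 2332890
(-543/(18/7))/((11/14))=-8869/33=-268.76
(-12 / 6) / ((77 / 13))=-26 / 77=-0.34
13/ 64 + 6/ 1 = 397/ 64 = 6.20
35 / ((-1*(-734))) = 0.05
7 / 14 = 1 / 2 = 0.50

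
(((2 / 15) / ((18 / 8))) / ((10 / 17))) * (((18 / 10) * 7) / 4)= 119 / 375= 0.32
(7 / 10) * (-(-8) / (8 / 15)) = 10.50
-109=-109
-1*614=-614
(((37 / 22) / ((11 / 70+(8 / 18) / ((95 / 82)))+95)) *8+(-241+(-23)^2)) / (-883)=-3624769224 / 11108010199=-0.33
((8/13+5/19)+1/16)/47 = 3719/185744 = 0.02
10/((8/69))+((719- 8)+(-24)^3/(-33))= 53511/44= 1216.16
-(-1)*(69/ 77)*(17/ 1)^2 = 19941/ 77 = 258.97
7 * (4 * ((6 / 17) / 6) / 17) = 28 / 289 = 0.10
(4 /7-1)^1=-3 /7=-0.43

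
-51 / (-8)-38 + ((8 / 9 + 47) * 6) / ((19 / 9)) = 15881 / 152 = 104.48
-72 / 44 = -18 / 11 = -1.64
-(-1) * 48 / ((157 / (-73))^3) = -4.83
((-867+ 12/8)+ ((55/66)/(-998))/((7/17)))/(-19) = 36278383/796404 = 45.55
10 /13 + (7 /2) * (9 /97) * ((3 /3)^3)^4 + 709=1790857 /2522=710.09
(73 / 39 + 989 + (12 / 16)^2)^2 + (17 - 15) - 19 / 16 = 382734325393 / 389376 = 982942.77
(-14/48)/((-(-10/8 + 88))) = 7/2082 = 0.00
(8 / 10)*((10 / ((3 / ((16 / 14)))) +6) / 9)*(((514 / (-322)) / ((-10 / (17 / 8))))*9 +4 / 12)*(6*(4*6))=107814632 / 253575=425.18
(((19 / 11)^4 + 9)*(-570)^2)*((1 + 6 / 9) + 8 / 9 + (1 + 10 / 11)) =4181960458000 / 161051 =25966684.21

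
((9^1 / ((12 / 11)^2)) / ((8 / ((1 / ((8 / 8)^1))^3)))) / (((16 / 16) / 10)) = 605 / 64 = 9.45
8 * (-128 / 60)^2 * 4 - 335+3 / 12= -170203 / 900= -189.11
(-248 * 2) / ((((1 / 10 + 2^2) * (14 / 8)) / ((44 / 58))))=-436480 / 8323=-52.44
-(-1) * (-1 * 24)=-24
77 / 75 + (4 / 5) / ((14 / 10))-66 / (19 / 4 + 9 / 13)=-1564363 / 148575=-10.53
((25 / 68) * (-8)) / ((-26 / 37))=925 / 221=4.19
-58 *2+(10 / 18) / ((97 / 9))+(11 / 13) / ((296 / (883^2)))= 788649707 / 373256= 2112.89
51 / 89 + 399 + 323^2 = 104728.57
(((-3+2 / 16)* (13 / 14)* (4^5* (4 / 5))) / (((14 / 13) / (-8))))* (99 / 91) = 17674.30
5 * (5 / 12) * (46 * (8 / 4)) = 575 / 3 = 191.67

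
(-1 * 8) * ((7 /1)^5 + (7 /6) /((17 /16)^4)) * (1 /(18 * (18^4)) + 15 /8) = -14920889528269697 /59181978348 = -252118.80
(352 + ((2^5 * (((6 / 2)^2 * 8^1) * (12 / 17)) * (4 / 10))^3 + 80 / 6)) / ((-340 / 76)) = -9637326695276152 / 156601875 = -61540302.09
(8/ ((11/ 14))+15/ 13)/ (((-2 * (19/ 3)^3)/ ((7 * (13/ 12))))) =-102123/ 603592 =-0.17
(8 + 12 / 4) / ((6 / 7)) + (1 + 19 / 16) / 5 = 637 / 48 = 13.27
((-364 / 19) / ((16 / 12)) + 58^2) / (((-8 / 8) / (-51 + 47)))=254572 / 19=13398.53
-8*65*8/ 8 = -520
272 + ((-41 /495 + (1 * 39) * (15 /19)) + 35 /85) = 48464087 /159885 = 303.12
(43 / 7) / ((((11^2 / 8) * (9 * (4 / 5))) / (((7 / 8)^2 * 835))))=36.06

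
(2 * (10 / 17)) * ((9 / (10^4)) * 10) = 9 / 850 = 0.01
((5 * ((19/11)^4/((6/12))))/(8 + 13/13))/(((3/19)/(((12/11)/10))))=9904396/1449459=6.83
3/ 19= 0.16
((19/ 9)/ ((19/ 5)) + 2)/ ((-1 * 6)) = -23/ 54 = -0.43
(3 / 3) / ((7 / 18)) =18 / 7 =2.57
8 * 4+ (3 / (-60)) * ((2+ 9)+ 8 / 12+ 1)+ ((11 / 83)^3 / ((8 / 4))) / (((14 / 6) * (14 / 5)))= 52729353041 / 1681053780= 31.37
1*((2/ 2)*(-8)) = -8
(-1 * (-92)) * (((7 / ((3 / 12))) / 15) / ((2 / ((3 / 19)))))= 1288 / 95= 13.56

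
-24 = -24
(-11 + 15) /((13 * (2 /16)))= 32 /13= 2.46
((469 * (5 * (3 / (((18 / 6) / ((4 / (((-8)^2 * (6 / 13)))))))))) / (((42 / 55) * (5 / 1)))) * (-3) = -47905 / 192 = -249.51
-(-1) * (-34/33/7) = -34/231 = -0.15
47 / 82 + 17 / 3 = 1535 / 246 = 6.24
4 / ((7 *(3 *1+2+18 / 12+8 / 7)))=8 / 107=0.07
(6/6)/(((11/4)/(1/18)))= 2/99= 0.02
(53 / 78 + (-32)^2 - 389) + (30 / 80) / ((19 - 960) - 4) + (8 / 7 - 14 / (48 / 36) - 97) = 17340587 / 32760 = 529.32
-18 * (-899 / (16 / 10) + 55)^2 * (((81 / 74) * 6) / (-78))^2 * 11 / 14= -10680386015475 / 414598912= -25760.77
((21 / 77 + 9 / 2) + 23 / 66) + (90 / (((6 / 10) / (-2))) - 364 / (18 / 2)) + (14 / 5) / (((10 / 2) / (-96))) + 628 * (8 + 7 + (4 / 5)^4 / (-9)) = 557019527 / 61875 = 9002.34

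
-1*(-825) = 825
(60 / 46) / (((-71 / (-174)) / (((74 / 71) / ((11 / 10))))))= 3862800 / 1275373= 3.03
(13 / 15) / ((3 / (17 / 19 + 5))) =1456 / 855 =1.70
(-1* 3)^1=-3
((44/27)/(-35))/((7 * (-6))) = 22/19845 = 0.00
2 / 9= 0.22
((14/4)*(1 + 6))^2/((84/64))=1372/3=457.33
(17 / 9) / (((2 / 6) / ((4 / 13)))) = 68 / 39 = 1.74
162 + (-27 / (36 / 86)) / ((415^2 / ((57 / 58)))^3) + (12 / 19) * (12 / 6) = 6183642168107867091591957 / 37875306638958569750000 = 163.26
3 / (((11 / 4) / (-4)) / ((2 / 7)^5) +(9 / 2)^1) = -1536 / 182573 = -0.01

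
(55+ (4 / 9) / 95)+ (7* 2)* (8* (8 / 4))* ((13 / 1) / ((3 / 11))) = 9176149 / 855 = 10732.34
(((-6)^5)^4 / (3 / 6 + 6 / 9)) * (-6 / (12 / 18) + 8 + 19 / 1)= 394865111526801408 / 7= 56409301646685915.43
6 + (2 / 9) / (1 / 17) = 88 / 9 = 9.78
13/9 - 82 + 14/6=-704/9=-78.22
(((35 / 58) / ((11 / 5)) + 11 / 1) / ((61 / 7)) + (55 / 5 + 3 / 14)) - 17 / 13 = 19833259 / 1770769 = 11.20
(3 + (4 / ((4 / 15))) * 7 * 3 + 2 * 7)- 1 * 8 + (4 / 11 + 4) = 3612 / 11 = 328.36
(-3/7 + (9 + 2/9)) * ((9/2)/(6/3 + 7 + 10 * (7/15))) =831/287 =2.90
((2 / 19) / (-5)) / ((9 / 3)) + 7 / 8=1979 / 2280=0.87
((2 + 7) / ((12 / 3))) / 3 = 3 / 4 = 0.75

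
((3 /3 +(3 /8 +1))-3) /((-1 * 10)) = 1 /16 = 0.06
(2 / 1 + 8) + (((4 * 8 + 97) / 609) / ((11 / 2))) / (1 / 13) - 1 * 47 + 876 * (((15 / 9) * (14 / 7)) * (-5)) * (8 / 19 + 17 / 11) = -1219670357 / 42427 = -28747.50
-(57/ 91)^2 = -3249/ 8281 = -0.39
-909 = -909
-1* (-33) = 33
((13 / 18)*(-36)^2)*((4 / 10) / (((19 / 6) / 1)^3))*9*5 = 3639168 / 6859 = 530.57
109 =109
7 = 7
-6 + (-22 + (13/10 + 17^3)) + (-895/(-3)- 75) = 153289/30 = 5109.63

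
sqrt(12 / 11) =2 * sqrt(33) / 11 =1.04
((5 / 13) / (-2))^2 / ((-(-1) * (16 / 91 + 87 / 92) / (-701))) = -2821525 / 122057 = -23.12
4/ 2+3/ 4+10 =51/ 4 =12.75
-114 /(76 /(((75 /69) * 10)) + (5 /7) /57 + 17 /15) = -947625 /67646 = -14.01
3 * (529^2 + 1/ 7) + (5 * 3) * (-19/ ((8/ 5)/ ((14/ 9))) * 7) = 70357043/ 84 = 837583.85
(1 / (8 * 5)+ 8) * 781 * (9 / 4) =2256309 / 160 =14101.93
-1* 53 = -53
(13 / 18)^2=169 / 324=0.52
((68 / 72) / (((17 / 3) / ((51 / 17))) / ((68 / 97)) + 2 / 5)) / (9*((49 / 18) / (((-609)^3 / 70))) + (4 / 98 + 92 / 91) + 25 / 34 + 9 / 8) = 9698063422320 / 92532940735931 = 0.10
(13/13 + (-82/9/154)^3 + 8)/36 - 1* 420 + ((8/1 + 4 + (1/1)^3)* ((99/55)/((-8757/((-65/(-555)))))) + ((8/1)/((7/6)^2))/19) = -613837188439209688/1463465008456605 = -419.44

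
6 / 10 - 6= -27 / 5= -5.40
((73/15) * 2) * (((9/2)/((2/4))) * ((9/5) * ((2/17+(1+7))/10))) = 271998/2125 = 128.00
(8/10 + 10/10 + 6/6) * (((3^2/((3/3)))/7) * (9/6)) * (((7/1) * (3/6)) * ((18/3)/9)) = 63/5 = 12.60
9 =9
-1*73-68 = -141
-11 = -11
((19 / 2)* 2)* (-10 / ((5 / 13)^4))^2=61995534796 / 15625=3967714.23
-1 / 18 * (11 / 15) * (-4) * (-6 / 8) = -11 / 90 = -0.12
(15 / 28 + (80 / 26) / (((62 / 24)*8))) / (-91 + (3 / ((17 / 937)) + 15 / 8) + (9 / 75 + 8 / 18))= 59096250 / 6628918387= 0.01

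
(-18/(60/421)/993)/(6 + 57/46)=-0.02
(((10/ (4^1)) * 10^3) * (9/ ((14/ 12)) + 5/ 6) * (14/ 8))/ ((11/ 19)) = 4263125/ 66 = 64592.80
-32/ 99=-0.32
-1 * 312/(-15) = 104/5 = 20.80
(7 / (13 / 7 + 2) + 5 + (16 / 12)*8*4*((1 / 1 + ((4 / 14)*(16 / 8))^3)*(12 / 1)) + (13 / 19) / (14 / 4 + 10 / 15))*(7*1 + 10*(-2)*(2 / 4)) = -2703225358 / 1466325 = -1843.54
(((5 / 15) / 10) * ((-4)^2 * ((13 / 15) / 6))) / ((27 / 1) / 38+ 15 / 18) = 247 / 4950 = 0.05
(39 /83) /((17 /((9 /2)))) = 351 /2822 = 0.12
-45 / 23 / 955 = -9 / 4393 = -0.00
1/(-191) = -1/191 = -0.01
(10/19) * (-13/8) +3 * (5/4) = 55/19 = 2.89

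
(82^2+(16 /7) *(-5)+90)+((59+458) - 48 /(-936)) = 7319.62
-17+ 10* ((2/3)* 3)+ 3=6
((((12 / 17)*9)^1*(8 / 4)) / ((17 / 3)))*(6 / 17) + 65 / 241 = 1.06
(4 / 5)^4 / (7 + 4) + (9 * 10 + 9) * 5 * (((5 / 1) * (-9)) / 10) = -30627613 / 13750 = -2227.46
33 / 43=0.77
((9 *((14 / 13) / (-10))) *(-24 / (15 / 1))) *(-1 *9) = -4536 / 325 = -13.96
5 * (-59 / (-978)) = 295 / 978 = 0.30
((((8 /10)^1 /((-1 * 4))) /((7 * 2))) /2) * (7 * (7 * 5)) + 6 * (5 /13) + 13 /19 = 1227 /988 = 1.24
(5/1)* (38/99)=190/99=1.92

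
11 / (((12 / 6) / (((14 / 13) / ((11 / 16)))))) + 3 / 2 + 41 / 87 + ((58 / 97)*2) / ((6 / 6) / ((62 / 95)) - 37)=565744293 / 53610154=10.55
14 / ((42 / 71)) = 71 / 3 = 23.67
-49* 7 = -343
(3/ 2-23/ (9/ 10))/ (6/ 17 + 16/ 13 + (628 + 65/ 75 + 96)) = -478465/ 14449098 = -0.03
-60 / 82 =-30 / 41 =-0.73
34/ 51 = 2/ 3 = 0.67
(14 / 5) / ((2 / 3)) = 21 / 5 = 4.20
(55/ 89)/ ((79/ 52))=2860/ 7031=0.41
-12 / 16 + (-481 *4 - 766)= -10763 / 4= -2690.75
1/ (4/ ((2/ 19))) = 0.03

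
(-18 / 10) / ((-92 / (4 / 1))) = 0.08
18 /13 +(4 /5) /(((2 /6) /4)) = 714 /65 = 10.98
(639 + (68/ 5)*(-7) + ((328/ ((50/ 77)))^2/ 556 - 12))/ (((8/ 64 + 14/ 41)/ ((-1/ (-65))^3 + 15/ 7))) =993928871982448/ 218392890625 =4551.10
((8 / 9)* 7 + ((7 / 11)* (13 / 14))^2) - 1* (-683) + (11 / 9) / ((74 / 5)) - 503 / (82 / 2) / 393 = 689.62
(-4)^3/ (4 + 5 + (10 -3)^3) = -2/ 11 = -0.18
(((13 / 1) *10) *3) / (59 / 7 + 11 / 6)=16380 / 431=38.00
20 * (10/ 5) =40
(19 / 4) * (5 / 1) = 95 / 4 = 23.75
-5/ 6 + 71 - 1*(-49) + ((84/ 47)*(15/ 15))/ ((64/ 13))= 269659/ 2256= 119.53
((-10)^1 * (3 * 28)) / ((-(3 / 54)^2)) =272160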